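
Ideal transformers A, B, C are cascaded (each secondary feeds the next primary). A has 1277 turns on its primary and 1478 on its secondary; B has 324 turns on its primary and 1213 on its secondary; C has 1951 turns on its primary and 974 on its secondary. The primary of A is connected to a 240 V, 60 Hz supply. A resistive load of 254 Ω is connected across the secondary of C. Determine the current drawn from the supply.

Secondary of A: V = 240.00 × 1478/1277 = 277.78 V.
Secondary of B: V = 277.78 × 1213/324 = 1039.9 V.
Secondary of C: V = 1039.9 × 974/1951 = 519.17 V.
I_load = 519.17/254 = 2.0440 A, so P_out = 519.17 × 2.0440 = 1061.2 W.
All ideal ⇒ P_in = P_out, so I_supply = 1061.2/240 = 4.42 A.

I_supply ≈ 4.42 A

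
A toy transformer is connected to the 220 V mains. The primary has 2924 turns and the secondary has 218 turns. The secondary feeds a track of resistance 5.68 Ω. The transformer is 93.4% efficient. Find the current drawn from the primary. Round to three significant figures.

I_p ≈ 0.231 A

V_s = 220 × 218/2924 = 16.402 V.
I_s = V_s/R = 16.402/5.68 = 2.8877 A.
P_out = V_s I_s = 16.402 × 2.8877 = 47.365 W.
P_in = P_out/η = 47.365/0.934 = 50.712 W.
I_p = P_in/V_p = 50.712/220 = 0.231 A.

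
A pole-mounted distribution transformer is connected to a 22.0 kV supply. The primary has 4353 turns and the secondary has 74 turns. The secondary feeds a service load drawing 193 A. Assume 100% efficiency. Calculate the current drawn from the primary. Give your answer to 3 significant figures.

I_p ≈ 3.28 A

For an ideal transformer I_p N_p = I_s N_s, so I_p = 193 × 74/4353 = 3.28 A.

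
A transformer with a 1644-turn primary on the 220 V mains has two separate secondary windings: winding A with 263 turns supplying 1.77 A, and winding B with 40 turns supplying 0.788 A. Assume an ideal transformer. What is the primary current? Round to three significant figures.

I_p ≈ 0.302 A

V_A = 220 × 263/1644 = 35.195 V; V_B = 220 × 40/1644 = 5.3528 V.
P_out = V_A I_A + V_B I_B = 35.195×1.77 + 5.3528×0.788 = 62.295 + 4.2180 = 66.513 W.
Ideal ⇒ P_in = P_out, so I_p = P_out/V_p = 66.513/220 = 0.302 A.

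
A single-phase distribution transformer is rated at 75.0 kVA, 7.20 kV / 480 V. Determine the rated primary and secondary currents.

I_p ≈ 10.4 A, I_s ≈ 156 A

I_p = S/V_p = 75000/7200 = 10.4 A.
I_s = S/V_s = 75000/480 = 156 A.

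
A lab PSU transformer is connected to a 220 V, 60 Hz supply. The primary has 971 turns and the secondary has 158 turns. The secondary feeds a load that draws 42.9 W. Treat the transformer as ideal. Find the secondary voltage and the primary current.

V_s = V_p × N_s/N_p = 220 × 158/971 = 35.798 V.
I_s = P/V_s = 42.9/35.798 = 1.1984 A.
I_p = I_s × N_s/N_p = 1.1984 × 158/971 = 0.195 A.

V_s ≈ 35.8 V, I_p ≈ 0.195 A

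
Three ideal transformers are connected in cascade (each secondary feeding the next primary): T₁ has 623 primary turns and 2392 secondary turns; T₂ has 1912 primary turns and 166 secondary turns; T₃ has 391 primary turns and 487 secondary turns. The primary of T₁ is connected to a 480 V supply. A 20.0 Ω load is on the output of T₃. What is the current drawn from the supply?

After T₁: V = 480.00 × 2392/623 = 1843.0 V.
After T₂: V = 1843.0 × 166/1912 = 160.01 V.
After T₃: V = 160.01 × 487/391 = 199.29 V.
I_load = 199.29/20.0 = 9.9645 A, so P_out = 199.29 × 9.9645 = 1985.8 W.
All ideal ⇒ P_in = P_out, so I_supply = 1985.8/480 = 4.14 A.

I_supply ≈ 4.14 A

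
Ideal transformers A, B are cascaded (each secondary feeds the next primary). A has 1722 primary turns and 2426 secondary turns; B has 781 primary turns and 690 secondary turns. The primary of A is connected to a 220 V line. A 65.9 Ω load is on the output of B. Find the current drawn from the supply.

I_supply ≈ 5.17 A

After A: V = 220.00 × 2426/1722 = 309.94 V.
After B: V = 309.94 × 690/781 = 273.83 V.
I_load = 273.83/65.9 = 4.1552 A, so P_out = 273.83 × 4.1552 = 1137.8 W.
All ideal ⇒ P_in = P_out, so I_supply = 1137.8/220 = 5.17 A.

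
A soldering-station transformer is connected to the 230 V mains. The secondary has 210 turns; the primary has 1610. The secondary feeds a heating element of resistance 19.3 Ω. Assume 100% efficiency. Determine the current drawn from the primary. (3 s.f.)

V_s = V_p × N_s/N_p = 230 × 210/1610 = 30.000 V.
I_s = V_s/R = 30.000/19.3 = 1.5544 A.
For an ideal transformer I_p N_p = I_s N_s, so I_p = 1.5544 × 210/1610 = 0.203 A.

I_p ≈ 0.203 A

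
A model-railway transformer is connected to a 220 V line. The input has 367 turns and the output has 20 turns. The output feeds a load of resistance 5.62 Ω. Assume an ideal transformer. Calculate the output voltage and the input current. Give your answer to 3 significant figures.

V_out = V_in × N_out/N_in = 220 × 20/367 = 11.989 V.
I_out = V_out/R = 11.989/5.62 = 2.1333 A.
I_in = I_out × N_out/N_in = 2.1333 × 20/367 = 0.116 A.

V_out ≈ 12.0 V, I_in ≈ 0.116 A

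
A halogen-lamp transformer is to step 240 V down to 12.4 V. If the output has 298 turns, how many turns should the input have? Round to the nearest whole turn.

N_in/N_out = V_in/V_out, so N_in = 298 × 240/12.4 = 5767.7 ≈ 5768 turns.

N_in = 5768 turns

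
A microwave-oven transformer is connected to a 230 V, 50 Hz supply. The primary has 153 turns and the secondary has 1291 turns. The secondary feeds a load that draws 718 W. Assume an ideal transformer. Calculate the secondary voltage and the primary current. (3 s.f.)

V_s ≈ 1940 V, I_p ≈ 3.12 A

V_s = V_p × N_s/N_p = 230 × 1291/153 = 1940.7 V.
I_s = P/V_s = 718/1940.7 = 0.36997 A.
I_p = I_s × N_s/N_p = 0.36997 × 1291/153 = 3.12 A.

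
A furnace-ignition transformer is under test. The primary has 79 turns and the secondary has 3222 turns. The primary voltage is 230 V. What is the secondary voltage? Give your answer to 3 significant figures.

V_s ≈ 9380 V

V_s/V_p = N_s/N_p, so V_s = 230 × 3222/79 = 9380 V.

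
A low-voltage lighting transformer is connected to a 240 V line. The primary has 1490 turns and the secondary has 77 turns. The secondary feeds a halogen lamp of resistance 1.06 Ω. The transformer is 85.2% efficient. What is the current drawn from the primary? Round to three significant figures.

I_p ≈ 0.710 A

V_s = 240 × 77/1490 = 12.403 V.
I_s = V_s/R = 12.403/1.06 = 11.701 A.
P_out = V_s I_s = 12.403 × 11.701 = 145.12 W.
P_in = P_out/η = 145.12/0.852 = 170.33 W.
I_p = P_in/V_p = 170.33/240 = 0.710 A.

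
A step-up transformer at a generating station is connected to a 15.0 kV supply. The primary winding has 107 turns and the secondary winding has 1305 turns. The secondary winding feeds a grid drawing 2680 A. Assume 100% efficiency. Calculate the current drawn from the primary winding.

For an ideal transformer I_p N_p = I_s N_s, so I_p = 2680 × 1305/107 = 32700 A.

I_p ≈ 32700 A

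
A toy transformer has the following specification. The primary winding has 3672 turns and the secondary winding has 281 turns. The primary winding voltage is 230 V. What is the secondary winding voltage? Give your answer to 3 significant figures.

V_s ≈ 17.6 V

V_s/V_p = N_s/N_p, so V_s = 230 × 281/3672 = 17.6 V.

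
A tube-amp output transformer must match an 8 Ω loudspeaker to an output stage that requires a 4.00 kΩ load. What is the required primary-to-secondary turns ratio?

N_p/N_s ≈ 22.4

Z_p/Z_s = (N_p/N_s)², so N_p/N_s = √(4000/8) = √500 = 22.4.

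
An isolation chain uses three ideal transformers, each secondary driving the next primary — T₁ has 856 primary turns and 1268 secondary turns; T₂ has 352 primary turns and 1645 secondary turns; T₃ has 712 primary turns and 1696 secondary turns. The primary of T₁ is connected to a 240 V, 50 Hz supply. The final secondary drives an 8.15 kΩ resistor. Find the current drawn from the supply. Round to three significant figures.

Secondary of T₁: V = 240.00 × 1268/856 = 355.51 V.
Secondary of T₂: V = 355.51 × 1645/352 = 1661.4 V.
Secondary of T₃: V = 1661.4 × 1696/712 = 3957.5 V.
I_load = 3957.5/8150 = 0.48559 A, so P_out = 3957.5 × 0.48559 = 1921.7 W.
All ideal ⇒ P_in = P_out, so I_supply = 1921.7/240 = 8.01 A.

I_supply ≈ 8.01 A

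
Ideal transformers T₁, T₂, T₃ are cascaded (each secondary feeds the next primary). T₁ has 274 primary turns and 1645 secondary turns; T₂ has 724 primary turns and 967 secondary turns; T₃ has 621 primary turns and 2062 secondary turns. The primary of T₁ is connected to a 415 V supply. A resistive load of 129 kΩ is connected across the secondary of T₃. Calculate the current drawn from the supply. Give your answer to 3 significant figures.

Secondary of T₁: V = 415.00 × 1645/274 = 2491.5 V.
Secondary of T₂: V = 2491.5 × 967/724 = 3327.8 V.
Secondary of T₃: V = 3327.8 × 2062/621 = 11050 V.
I_load = 11050/129000 = 0.085656 A, so P_out = 11050 × 0.085656 = 946.47 W.
All ideal ⇒ P_in = P_out, so I_supply = 946.47/415 = 2.28 A.

I_supply ≈ 2.28 A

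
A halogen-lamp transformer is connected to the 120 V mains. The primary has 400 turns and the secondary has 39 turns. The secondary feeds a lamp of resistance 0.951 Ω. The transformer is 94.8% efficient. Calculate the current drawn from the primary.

I_p ≈ 1.27 A

V_s = 120 × 39/400 = 11.700 V.
I_s = V_s/R = 11.700/0.951 = 12.303 A.
P_out = V_s I_s = 11.700 × 12.303 = 143.94 W.
P_in = P_out/η = 143.94/0.948 = 151.84 W.
I_p = P_in/V_p = 151.84/120 = 1.27 A.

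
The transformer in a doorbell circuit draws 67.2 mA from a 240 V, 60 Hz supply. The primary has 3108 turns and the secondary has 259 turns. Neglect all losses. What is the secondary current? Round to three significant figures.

I_s ≈ 0.806 A

I_s/I_p = N_p/N_s, so I_s = 0.0672 × 3108/259 = 0.806 A.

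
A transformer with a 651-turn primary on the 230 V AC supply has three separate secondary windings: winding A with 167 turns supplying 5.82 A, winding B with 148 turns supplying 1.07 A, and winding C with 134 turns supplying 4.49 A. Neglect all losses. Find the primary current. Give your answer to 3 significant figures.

I_p ≈ 2.66 A

V_A = 230 × 167/651 = 59.002 V; V_B = 230 × 148/651 = 52.289 V; V_C = 230 × 134/651 = 47.343 V.
P_out = V_A I_A + V_B I_B + V_C I_C = 59.002×5.82 + 52.289×1.07 + 47.343×4.49 = 343.39 + 55.949 + 212.57 = 611.91 W.
Ideal ⇒ P_in = P_out, so I_p = P_out/V_p = 611.91/230 = 2.66 A.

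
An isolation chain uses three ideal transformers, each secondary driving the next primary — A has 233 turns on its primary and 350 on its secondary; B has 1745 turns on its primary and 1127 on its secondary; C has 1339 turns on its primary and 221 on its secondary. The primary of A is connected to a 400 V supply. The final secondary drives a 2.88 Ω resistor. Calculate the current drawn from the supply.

After A: V = 400.00 × 350/233 = 600.86 V.
After B: V = 600.86 × 1127/1745 = 388.06 V.
After C: V = 388.06 × 221/1339 = 64.049 V.
I_load = 64.049/2.88 = 22.239 A, so P_out = 64.049 × 22.239 = 1424.4 W.
All ideal ⇒ P_in = P_out, so I_supply = 1424.4/400 = 3.56 A.

I_supply ≈ 3.56 A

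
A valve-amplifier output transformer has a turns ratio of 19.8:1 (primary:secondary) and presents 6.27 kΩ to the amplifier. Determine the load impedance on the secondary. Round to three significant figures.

Z_s = Z_p/(N_p/N_s)² = 6270/19.8² = 16.0 Ω.

Z_s ≈ 16.0 Ω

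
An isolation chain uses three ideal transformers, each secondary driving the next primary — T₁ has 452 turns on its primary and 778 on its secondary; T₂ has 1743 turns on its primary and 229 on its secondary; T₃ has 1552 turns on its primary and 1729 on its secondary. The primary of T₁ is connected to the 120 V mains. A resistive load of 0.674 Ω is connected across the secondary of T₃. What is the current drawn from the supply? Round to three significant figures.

I_supply ≈ 11.3 A

Secondary of T₁: V = 120.00 × 778/452 = 206.55 V.
Secondary of T₂: V = 206.55 × 229/1743 = 27.137 V.
Secondary of T₃: V = 27.137 × 1729/1552 = 30.232 V.
I_load = 30.232/0.674 = 44.854 A, so P_out = 30.232 × 44.854 = 1356.0 W.
All ideal ⇒ P_in = P_out, so I_supply = 1356.0/120 = 11.3 A.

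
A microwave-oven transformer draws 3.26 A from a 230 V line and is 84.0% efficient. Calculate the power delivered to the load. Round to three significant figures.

P_in = V_p I_p = 230 × 3.26 = 749.80 W.
P_out = η P_in = 0.840 × 749.80 = 630 W.

P_out ≈ 630 W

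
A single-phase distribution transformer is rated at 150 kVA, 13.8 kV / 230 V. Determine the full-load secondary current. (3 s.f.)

I_s ≈ 652 A

I_s = S/V_s = 150000/230 = 652 A.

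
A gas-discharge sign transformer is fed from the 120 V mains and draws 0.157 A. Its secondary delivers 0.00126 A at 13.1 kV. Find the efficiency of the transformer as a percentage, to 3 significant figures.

P_in = 120 × 0.157 = 18.8400 W.
P_out = 13100 × 0.00126 = 16.5060 W.
η = P_out/P_in = 16.5060/18.8400 = 0.876.

η ≈ 87.6%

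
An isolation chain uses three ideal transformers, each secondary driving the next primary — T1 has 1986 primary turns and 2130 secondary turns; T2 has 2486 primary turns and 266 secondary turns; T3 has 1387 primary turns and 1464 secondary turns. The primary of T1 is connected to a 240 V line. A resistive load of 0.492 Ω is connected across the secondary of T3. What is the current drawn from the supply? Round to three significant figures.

I_supply ≈ 7.16 A

After T1: V = 240.00 × 2130/1986 = 257.40 V.
After T2: V = 257.40 × 266/2486 = 27.542 V.
After T3: V = 27.542 × 1464/1387 = 29.071 V.
I_load = 29.071/0.492 = 59.087 A, so P_out = 29.071 × 59.087 = 1717.7 W.
All ideal ⇒ P_in = P_out, so I_supply = 1717.7/240 = 7.16 A.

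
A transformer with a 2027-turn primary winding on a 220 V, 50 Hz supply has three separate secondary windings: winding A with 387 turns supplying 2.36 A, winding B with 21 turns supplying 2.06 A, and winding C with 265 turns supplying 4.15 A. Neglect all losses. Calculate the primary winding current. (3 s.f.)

I_p ≈ 1.01 A

V_A = 220 × 387/2027 = 42.003 V; V_B = 220 × 21/2027 = 2.2792 V; V_C = 220 × 265/2027 = 28.762 V.
P_out = V_A I_A + V_B I_B + V_C I_C = 42.003×2.36 + 2.2792×2.06 + 28.762×4.15 = 99.127 + 4.6952 + 119.36 = 223.18 W.
Ideal ⇒ P_in = P_out, so I_p = P_out/V_p = 223.18/220 = 1.01 A.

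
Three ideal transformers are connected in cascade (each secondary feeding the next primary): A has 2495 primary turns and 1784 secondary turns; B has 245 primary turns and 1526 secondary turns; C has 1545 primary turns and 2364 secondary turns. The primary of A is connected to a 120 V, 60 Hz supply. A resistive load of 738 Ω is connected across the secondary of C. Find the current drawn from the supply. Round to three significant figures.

After A: V = 120.00 × 1784/2495 = 85.804 V.
After B: V = 85.804 × 1526/245 = 534.43 V.
After C: V = 534.43 × 2364/1545 = 817.74 V.
I_load = 817.74/738 = 1.1080 A, so P_out = 817.74 × 1.1080 = 906.09 W.
All ideal ⇒ P_in = P_out, so I_supply = 906.09/120 = 7.55 A.

I_supply ≈ 7.55 A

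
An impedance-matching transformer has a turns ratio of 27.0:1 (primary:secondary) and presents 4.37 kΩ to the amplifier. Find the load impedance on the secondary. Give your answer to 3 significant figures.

Z_s ≈ 5.99 Ω

Z_s = Z_p/(N_p/N_s)² = 4370/27.0² = 5.99 Ω.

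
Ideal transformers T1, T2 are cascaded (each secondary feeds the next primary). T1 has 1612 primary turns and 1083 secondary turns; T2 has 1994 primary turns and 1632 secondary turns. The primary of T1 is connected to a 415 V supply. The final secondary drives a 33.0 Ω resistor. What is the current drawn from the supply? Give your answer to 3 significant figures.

I_supply ≈ 3.80 A

Secondary of T1: V = 415.00 × 1083/1612 = 278.81 V.
Secondary of T2: V = 278.81 × 1632/1994 = 228.20 V.
I_load = 228.20/33.0 = 6.9150 A, so P_out = 228.20 × 6.9150 = 1578.0 W.
All ideal ⇒ P_in = P_out, so I_supply = 1578.0/415 = 3.80 A.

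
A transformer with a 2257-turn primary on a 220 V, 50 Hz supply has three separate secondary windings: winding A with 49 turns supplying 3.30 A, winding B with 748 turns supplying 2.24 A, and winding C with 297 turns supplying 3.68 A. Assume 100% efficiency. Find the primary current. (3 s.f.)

V_A = 220 × 49/2257 = 4.7763 V; V_B = 220 × 748/2257 = 72.911 V; V_C = 220 × 297/2257 = 28.950 V.
P_out = V_A I_A + V_B I_B + V_C I_C = 4.7763×3.30 + 72.911×2.24 + 28.950×3.68 = 15.762 + 163.32 + 106.54 = 285.62 W.
Ideal ⇒ P_in = P_out, so I_p = P_out/V_p = 285.62/220 = 1.30 A.

I_p ≈ 1.30 A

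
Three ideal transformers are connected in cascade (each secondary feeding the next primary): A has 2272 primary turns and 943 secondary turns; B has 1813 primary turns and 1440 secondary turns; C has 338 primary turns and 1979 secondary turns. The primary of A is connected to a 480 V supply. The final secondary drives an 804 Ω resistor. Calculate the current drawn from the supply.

Secondary of A: V = 480.00 × 943/2272 = 199.23 V.
Secondary of B: V = 199.23 × 1440/1813 = 158.24 V.
Secondary of C: V = 158.24 × 1979/338 = 926.48 V.
I_load = 926.48/804 = 1.1523 A, so P_out = 926.48 × 1.1523 = 1067.6 W.
All ideal ⇒ P_in = P_out, so I_supply = 1067.6/480 = 2.22 A.

I_supply ≈ 2.22 A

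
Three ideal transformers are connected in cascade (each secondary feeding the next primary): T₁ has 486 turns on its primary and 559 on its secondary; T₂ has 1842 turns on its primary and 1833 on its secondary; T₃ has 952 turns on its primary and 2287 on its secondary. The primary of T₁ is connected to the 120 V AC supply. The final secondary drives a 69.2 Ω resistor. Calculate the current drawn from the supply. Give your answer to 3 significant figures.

After T₁: V = 120.00 × 559/486 = 138.02 V.
After T₂: V = 138.02 × 1833/1842 = 137.35 V.
After T₃: V = 137.35 × 2287/952 = 329.96 V.
I_load = 329.96/69.2 = 4.7682 A, so P_out = 329.96 × 4.7682 = 1573.3 W.
All ideal ⇒ P_in = P_out, so I_supply = 1573.3/120 = 13.1 A.

I_supply ≈ 13.1 A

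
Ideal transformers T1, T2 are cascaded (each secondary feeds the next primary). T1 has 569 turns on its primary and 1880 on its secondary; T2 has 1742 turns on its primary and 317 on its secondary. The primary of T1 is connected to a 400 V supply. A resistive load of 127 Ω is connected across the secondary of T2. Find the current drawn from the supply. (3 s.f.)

Secondary of T1: V = 400.00 × 1880/569 = 1321.6 V.
Secondary of T2: V = 1321.6 × 317/1742 = 240.50 V.
I_load = 240.50/127 = 1.8937 A, so P_out = 240.50 × 1.8937 = 455.44 W.
All ideal ⇒ P_in = P_out, so I_supply = 455.44/400 = 1.14 A.

I_supply ≈ 1.14 A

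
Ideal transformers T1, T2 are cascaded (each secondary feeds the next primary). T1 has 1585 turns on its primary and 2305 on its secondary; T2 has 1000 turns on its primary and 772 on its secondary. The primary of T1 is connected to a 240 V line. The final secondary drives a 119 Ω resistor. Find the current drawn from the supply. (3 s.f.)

Secondary of T1: V = 240.00 × 2305/1585 = 349.02 V.
Secondary of T2: V = 349.02 × 772/1000 = 269.45 V.
I_load = 269.45/119 = 2.2642 A, so P_out = 269.45 × 2.2642 = 610.09 W.
All ideal ⇒ P_in = P_out, so I_supply = 610.09/240 = 2.54 A.

I_supply ≈ 2.54 A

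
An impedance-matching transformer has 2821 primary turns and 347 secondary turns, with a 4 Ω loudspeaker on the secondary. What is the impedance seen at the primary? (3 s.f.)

Z_p ≈ 264 Ω

Z_p = (N_p/N_s)² × Z_s = (2821/347)² × 4 = 264 Ω.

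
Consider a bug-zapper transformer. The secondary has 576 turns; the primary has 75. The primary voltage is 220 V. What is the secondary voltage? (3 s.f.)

V_s/V_p = N_s/N_p, so V_s = 220 × 576/75 = 1690 V.

V_s ≈ 1690 V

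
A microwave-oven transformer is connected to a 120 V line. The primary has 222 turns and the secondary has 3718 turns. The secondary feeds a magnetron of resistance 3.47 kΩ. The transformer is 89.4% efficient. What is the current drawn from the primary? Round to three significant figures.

V_s = 120 × 3718/222 = 2009.7 V.
I_s = V_s/R = 2009.7/3470 = 0.57917 A.
P_out = V_s I_s = 2009.7 × 0.57917 = 1164.0 W.
P_in = P_out/η = 1164.0/0.894 = 1302.0 W.
I_p = P_in/V_p = 1302.0/120 = 10.8 A.

I_p ≈ 10.8 A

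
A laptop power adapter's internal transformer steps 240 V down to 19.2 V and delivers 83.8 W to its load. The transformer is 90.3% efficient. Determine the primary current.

I_p ≈ 0.387 A

P_in = P_out/η = 83.8/0.903 = 92.802 W.
I_p = P_in/V_p = 92.802/240 = 0.387 A.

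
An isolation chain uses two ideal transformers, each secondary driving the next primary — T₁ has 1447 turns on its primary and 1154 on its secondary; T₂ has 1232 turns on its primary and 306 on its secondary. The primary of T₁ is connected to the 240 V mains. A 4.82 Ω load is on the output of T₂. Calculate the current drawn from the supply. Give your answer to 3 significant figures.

I_supply ≈ 1.95 A

After T₁: V = 240.00 × 1154/1447 = 191.40 V.
After T₂: V = 191.40 × 306/1232 = 47.540 V.
I_load = 47.540/4.82 = 9.8631 A, so P_out = 47.540 × 9.8631 = 468.89 W.
All ideal ⇒ P_in = P_out, so I_supply = 468.89/240 = 1.95 A.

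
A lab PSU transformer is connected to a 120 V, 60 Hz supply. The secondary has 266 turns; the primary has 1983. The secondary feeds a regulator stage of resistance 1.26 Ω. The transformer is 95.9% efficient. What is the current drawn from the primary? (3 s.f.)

I_p ≈ 1.79 A

V_s = 120 × 266/1983 = 16.097 V.
I_s = V_s/R = 16.097/1.26 = 12.775 A.
P_out = V_s I_s = 16.097 × 12.775 = 205.64 W.
P_in = P_out/η = 205.64/0.959 = 214.43 W.
I_p = P_in/V_p = 214.43/120 = 1.79 A.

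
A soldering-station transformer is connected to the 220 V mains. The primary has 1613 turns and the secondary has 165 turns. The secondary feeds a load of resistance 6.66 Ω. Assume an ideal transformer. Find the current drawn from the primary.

V_s = V_p × N_s/N_p = 220 × 165/1613 = 22.505 V.
I_s = V_s/R = 22.505/6.66 = 3.3791 A.
For an ideal transformer I_p N_p = I_s N_s, so I_p = 3.3791 × 165/1613 = 0.346 A.

I_p ≈ 0.346 A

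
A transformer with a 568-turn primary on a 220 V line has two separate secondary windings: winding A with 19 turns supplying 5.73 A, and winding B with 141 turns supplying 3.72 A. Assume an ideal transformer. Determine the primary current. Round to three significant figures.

V_A = 220 × 19/568 = 7.3592 V; V_B = 220 × 141/568 = 54.613 V.
P_out = V_A I_A + V_B I_B = 7.3592×5.73 + 54.613×3.72 = 42.168 + 203.16 = 245.33 W.
Ideal ⇒ P_in = P_out, so I_p = P_out/V_p = 245.33/220 = 1.12 A.

I_p ≈ 1.12 A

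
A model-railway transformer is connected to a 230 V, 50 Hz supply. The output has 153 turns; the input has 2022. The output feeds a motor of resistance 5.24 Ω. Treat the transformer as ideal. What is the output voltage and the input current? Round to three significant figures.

V_out = V_in × N_out/N_in = 230 × 153/2022 = 17.404 V.
I_out = V_out/R = 17.404/5.24 = 3.3213 A.
I_in = I_out × N_out/N_in = 3.3213 × 153/2022 = 0.251 A.

V_out ≈ 17.4 V, I_in ≈ 0.251 A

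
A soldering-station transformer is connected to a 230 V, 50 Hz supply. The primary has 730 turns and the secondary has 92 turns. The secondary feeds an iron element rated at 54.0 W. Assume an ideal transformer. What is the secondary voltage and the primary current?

V_s = V_p × N_s/N_p = 230 × 92/730 = 28.986 V.
I_s = P/V_s = 54.0/28.986 = 1.8629 A.
I_p = I_s × N_s/N_p = 1.8629 × 92/730 = 0.235 A.

V_s ≈ 29.0 V, I_p ≈ 0.235 A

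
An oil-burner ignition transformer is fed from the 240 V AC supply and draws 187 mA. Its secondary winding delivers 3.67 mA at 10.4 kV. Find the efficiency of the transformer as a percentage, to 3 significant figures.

P_in = 240 × 0.187 = 44.8800 W.
P_out = 10400 × 0.00367 = 38.1680 W.
η = P_out/P_in = 38.1680/44.8800 = 0.850.

η ≈ 85.0%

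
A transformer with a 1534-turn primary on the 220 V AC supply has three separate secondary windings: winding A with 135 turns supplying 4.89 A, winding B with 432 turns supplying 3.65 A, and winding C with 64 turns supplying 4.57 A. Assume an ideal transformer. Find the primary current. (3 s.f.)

I_p ≈ 1.65 A

V_A = 220 × 135/1534 = 19.361 V; V_B = 220 × 432/1534 = 61.956 V; V_C = 220 × 64/1534 = 9.1786 V.
P_out = V_A I_A + V_B I_B + V_C I_C = 19.361×4.89 + 61.956×3.65 + 9.1786×4.57 = 94.676 + 226.14 + 41.946 = 362.76 W.
Ideal ⇒ P_in = P_out, so I_p = P_out/V_p = 362.76/220 = 1.65 A.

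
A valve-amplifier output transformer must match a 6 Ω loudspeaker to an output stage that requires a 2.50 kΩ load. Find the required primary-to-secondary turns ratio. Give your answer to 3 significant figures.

Z_p/Z_s = (N_p/N_s)², so N_p/N_s = √(2500/6) = √417 = 20.4.

N_p/N_s ≈ 20.4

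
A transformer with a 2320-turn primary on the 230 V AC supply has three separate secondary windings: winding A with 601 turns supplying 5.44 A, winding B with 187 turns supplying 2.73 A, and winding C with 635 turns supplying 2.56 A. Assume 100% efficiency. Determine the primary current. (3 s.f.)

V_A = 230 × 601/2320 = 59.582 V; V_B = 230 × 187/2320 = 18.539 V; V_C = 230 × 635/2320 = 62.953 V.
P_out = V_A I_A + V_B I_B + V_C I_C = 59.582×5.44 + 18.539×2.73 + 62.953×2.56 = 324.13 + 50.611 + 161.16 = 535.90 W.
Ideal ⇒ P_in = P_out, so I_p = P_out/V_p = 535.90/230 = 2.33 A.

I_p ≈ 2.33 A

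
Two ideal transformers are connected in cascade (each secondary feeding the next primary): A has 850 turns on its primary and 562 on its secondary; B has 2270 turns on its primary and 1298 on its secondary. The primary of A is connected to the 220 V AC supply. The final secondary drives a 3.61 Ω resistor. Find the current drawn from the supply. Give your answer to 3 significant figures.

I_supply ≈ 8.71 A

Secondary of A: V = 220.00 × 562/850 = 145.46 V.
Secondary of B: V = 145.46 × 1298/2270 = 83.174 V.
I_load = 83.174/3.61 = 23.040 A, so P_out = 83.174 × 23.040 = 1916.3 W.
All ideal ⇒ P_in = P_out, so I_supply = 1916.3/220 = 8.71 A.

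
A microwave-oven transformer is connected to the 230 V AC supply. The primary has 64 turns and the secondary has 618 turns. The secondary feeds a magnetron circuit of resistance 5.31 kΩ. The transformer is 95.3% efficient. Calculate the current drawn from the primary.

I_p ≈ 4.24 A

V_s = 230 × 618/64 = 2220.9 V.
I_s = V_s/R = 2220.9/5310 = 0.41826 A.
P_out = V_s I_s = 2220.9 × 0.41826 = 928.92 W.
P_in = P_out/η = 928.92/0.953 = 974.73 W.
I_p = P_in/V_p = 974.73/230 = 4.24 A.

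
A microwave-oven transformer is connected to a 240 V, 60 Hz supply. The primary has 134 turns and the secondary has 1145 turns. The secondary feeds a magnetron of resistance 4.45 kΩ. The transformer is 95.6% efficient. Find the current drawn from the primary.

I_p ≈ 4.12 A

V_s = 240 × 1145/134 = 2050.7 V.
I_s = V_s/R = 2050.7/4450 = 0.46084 A.
P_out = V_s I_s = 2050.7 × 0.46084 = 945.07 W.
P_in = P_out/η = 945.07/0.956 = 988.57 W.
I_p = P_in/V_p = 988.57/240 = 4.12 A.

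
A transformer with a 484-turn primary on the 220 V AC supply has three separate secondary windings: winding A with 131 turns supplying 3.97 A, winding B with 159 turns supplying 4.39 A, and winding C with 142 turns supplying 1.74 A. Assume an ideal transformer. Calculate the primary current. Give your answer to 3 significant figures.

I_p ≈ 3.03 A

V_A = 220 × 131/484 = 59.545 V; V_B = 220 × 159/484 = 72.273 V; V_C = 220 × 142/484 = 64.545 V.
P_out = V_A I_A + V_B I_B + V_C I_C = 59.545×3.97 + 72.273×4.39 + 64.545×1.74 = 236.40 + 317.28 + 112.31 = 665.98 W.
Ideal ⇒ P_in = P_out, so I_p = P_out/V_p = 665.98/220 = 3.03 A.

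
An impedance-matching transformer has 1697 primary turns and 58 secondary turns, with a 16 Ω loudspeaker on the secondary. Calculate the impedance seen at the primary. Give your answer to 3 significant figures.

Z_p ≈ 13700 Ω

Z_p = (N_p/N_s)² × Z_s = (1697/58)² × 16 = 13700 Ω.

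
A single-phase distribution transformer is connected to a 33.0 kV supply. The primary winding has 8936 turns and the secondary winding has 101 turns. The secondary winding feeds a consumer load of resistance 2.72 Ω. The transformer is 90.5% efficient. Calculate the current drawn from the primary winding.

V_s = 33000 × 101/8936 = 372.99 V.
I_s = V_s/R = 372.99/2.72 = 137.13 A.
P_out = V_s I_s = 372.99 × 137.13 = 51146 W.
P_in = P_out/η = 51146/0.905 = 56515 W.
I_p = P_in/V_p = 56515/33000 = 1.71 A.

I_p ≈ 1.71 A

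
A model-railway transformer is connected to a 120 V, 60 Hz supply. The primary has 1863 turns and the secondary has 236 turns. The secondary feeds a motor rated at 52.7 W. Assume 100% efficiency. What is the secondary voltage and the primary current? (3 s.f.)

V_s ≈ 15.2 V, I_p ≈ 0.439 A

V_s = V_p × N_s/N_p = 120 × 236/1863 = 15.201 V.
I_s = P/V_s = 52.7/15.201 = 3.4668 A.
I_p = I_s × N_s/N_p = 3.4668 × 236/1863 = 0.439 A.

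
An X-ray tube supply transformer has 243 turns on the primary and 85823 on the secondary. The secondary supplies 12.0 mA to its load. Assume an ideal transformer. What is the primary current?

For an ideal transformer I_p/I_s = N_s/N_p, so I_p = 0.0120 × 85823/243 = 4.24 A.

I_p ≈ 4.24 A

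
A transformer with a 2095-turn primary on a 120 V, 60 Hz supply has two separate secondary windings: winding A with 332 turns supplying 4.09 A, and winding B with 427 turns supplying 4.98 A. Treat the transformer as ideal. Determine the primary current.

V_A = 120 × 332/2095 = 19.017 V; V_B = 120 × 427/2095 = 24.458 V.
P_out = V_A I_A + V_B I_B = 19.017×4.09 + 24.458×4.98 = 77.778 + 121.80 = 199.58 W.
Ideal ⇒ P_in = P_out, so I_p = P_out/V_p = 199.58/120 = 1.66 A.

I_p ≈ 1.66 A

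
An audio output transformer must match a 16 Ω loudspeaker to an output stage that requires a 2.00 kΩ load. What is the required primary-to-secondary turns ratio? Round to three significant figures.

Z_p/Z_s = (N_p/N_s)², so N_p/N_s = √(2000/16) = √125 = 11.2.

N_p/N_s ≈ 11.2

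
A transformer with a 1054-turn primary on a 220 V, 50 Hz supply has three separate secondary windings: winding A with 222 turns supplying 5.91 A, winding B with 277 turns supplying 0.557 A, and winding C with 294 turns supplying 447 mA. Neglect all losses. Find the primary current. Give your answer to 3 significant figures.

I_p ≈ 1.52 A

V_A = 220 × 222/1054 = 46.338 V; V_B = 220 × 277/1054 = 57.818 V; V_C = 220 × 294/1054 = 61.366 V.
P_out = V_A I_A + V_B I_B + V_C I_C = 46.338×5.91 + 57.818×0.557 + 61.366×0.447 = 273.86 + 32.205 + 27.431 = 333.49 W.
Ideal ⇒ P_in = P_out, so I_p = P_out/V_p = 333.49/220 = 1.52 A.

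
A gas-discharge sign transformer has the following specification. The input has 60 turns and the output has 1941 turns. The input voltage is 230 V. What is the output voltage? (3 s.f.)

V_out/V_in = N_out/N_in, so V_out = 230 × 1941/60 = 7440 V.

V_out ≈ 7440 V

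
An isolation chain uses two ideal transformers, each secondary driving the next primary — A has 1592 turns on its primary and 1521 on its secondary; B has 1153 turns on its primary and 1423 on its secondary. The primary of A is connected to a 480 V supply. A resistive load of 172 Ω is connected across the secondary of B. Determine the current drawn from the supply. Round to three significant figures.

Secondary of A: V = 480.00 × 1521/1592 = 458.59 V.
Secondary of B: V = 458.59 × 1423/1153 = 565.98 V.
I_load = 565.98/172 = 3.2906 A, so P_out = 565.98 × 3.2906 = 1862.4 W.
All ideal ⇒ P_in = P_out, so I_supply = 1862.4/480 = 3.88 A.

I_supply ≈ 3.88 A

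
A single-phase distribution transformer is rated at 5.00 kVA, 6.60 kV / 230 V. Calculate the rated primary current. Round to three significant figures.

I_p ≈ 0.758 A

I_p = S/V_p = 5000/6600 = 0.758 A.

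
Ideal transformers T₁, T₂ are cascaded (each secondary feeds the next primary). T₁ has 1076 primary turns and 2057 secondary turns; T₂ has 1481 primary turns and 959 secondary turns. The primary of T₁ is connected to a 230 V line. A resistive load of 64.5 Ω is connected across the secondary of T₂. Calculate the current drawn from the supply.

I_supply ≈ 5.46 A

After T₁: V = 230.00 × 2057/1076 = 439.69 V.
After T₂: V = 439.69 × 959/1481 = 284.72 V.
I_load = 284.72/64.5 = 4.4142 A, so P_out = 284.72 × 4.4142 = 1256.8 W.
All ideal ⇒ P_in = P_out, so I_supply = 1256.8/230 = 5.46 A.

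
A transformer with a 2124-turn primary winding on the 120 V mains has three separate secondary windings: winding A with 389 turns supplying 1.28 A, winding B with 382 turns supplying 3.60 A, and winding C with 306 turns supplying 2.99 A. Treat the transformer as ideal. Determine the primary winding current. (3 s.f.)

V_A = 120 × 389/2124 = 21.977 V; V_B = 120 × 382/2124 = 21.582 V; V_C = 120 × 306/2124 = 17.288 V.
P_out = V_A I_A + V_B I_B + V_C I_C = 21.977×1.28 + 21.582×3.60 + 17.288×2.99 = 28.131 + 77.695 + 51.692 = 157.52 W.
Ideal ⇒ P_in = P_out, so I_p = P_out/V_p = 157.52/120 = 1.31 A.

I_p ≈ 1.31 A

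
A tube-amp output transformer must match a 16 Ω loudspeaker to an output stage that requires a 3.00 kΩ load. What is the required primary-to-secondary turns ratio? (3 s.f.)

N_p/N_s ≈ 13.7

Z_p/Z_s = (N_p/N_s)², so N_p/N_s = √(3000/16) = √188 = 13.7.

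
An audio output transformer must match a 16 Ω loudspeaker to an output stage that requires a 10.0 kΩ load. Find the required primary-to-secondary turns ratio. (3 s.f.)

N_p/N_s ≈ 25.0

Z_p/Z_s = (N_p/N_s)², so N_p/N_s = √(10000/16) = √625 = 25.0.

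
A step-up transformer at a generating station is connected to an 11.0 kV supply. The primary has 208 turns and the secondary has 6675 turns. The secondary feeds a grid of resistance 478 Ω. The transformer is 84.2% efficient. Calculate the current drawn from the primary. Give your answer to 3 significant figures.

I_p ≈ 28100 A

V_s = 11000 × 6675/208 = 353000 V.
I_s = V_s/R = 353000/478 = 738.50 A.
P_out = V_s I_s = 353000 × 738.50 = 2.6070×10^8 W.
P_in = P_out/η = 2.6070×10^8/0.842 = 3.0961×10^8 W.
I_p = P_in/V_p = 3.0961×10^8/11000 = 28100 A.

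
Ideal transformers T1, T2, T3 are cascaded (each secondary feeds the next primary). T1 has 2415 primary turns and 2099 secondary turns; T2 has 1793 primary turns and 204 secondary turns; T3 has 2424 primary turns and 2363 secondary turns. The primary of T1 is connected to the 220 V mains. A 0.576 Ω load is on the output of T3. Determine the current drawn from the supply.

After T1: V = 220.00 × 2099/2415 = 191.21 V.
After T2: V = 191.21 × 204/1793 = 21.755 V.
After T3: V = 21.755 × 2363/2424 = 21.208 V.
I_load = 21.208/0.576 = 36.819 A, so P_out = 21.208 × 36.819 = 780.86 W.
All ideal ⇒ P_in = P_out, so I_supply = 780.86/220 = 3.55 A.

I_supply ≈ 3.55 A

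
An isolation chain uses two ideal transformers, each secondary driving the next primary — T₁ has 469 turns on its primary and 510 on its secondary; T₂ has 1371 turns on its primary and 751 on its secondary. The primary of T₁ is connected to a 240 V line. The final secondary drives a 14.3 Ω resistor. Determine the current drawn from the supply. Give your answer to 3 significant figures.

I_supply ≈ 5.95 A

Secondary of T₁: V = 240.00 × 510/469 = 260.98 V.
Secondary of T₂: V = 260.98 × 751/1371 = 142.96 V.
I_load = 142.96/14.3 = 9.9971 A, so P_out = 142.96 × 9.9971 = 1429.2 W.
All ideal ⇒ P_in = P_out, so I_supply = 1429.2/240 = 5.95 A.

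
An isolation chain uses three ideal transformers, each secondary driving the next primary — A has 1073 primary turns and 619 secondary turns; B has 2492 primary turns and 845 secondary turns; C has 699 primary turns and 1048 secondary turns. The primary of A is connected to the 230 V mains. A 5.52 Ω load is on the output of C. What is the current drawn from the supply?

After A: V = 230.00 × 619/1073 = 132.68 V.
After B: V = 132.68 × 845/2492 = 44.991 V.
After C: V = 44.991 × 1048/699 = 67.455 V.
I_load = 67.455/5.52 = 12.220 A, so P_out = 67.455 × 12.220 = 824.30 W.
All ideal ⇒ P_in = P_out, so I_supply = 824.30/230 = 3.58 A.

I_supply ≈ 3.58 A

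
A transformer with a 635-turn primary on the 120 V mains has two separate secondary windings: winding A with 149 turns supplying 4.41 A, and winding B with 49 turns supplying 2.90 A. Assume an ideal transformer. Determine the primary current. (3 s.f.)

I_p ≈ 1.26 A

V_A = 120 × 149/635 = 28.157 V; V_B = 120 × 49/635 = 9.2598 V.
P_out = V_A I_A + V_B I_B = 28.157×4.41 + 9.2598×2.90 = 124.17 + 26.854 = 151.03 W.
Ideal ⇒ P_in = P_out, so I_p = P_out/V_p = 151.03/120 = 1.26 A.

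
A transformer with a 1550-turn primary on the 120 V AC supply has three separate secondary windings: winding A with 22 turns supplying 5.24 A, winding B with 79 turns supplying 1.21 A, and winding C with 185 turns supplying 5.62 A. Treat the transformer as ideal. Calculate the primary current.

V_A = 120 × 22/1550 = 1.7032 V; V_B = 120 × 79/1550 = 6.1161 V; V_C = 120 × 185/1550 = 14.323 V.
P_out = V_A I_A + V_B I_B + V_C I_C = 1.7032×5.24 + 6.1161×1.21 + 14.323×5.62 = 8.9249 + 7.4005 + 80.493 = 96.818 W.
Ideal ⇒ P_in = P_out, so I_p = P_out/V_p = 96.818/120 = 0.807 A.

I_p ≈ 0.807 A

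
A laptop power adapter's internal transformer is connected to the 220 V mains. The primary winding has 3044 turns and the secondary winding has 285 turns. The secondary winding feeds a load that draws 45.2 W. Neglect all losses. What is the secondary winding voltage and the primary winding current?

V_s = V_p × N_s/N_p = 220 × 285/3044 = 20.598 V.
I_s = P/V_s = 45.2/20.598 = 2.1944 A.
I_p = I_s × N_s/N_p = 2.1944 × 285/3044 = 0.205 A.

V_s ≈ 20.6 V, I_p ≈ 0.205 A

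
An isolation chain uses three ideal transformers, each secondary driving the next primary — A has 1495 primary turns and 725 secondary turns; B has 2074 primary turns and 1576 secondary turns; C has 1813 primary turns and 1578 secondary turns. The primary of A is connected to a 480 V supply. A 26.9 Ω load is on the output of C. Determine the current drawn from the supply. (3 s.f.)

I_supply ≈ 1.84 A

After A: V = 480.00 × 725/1495 = 232.78 V.
After B: V = 232.78 × 1576/2074 = 176.88 V.
After C: V = 176.88 × 1578/1813 = 153.96 V.
I_load = 153.96/26.9 = 5.7232 A, so P_out = 153.96 × 5.7232 = 881.12 W.
All ideal ⇒ P_in = P_out, so I_supply = 881.12/480 = 1.84 A.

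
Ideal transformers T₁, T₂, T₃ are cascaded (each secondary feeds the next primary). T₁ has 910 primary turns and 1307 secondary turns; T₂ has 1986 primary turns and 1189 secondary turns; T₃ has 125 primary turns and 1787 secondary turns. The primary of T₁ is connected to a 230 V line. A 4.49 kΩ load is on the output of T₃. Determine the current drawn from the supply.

I_supply ≈ 7.74 A

Secondary of T₁: V = 230.00 × 1307/910 = 330.34 V.
Secondary of T₂: V = 330.34 × 1189/1986 = 197.77 V.
Secondary of T₃: V = 197.77 × 1787/125 = 2827.3 V.
I_load = 2827.3/4490 = 0.62970 A, so P_out = 2827.3 × 0.62970 = 1780.4 W.
All ideal ⇒ P_in = P_out, so I_supply = 1780.4/230 = 7.74 A.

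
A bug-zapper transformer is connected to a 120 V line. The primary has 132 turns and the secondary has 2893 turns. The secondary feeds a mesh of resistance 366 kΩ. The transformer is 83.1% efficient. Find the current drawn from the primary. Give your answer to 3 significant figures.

V_s = 120 × 2893/132 = 2630.0 V.
I_s = V_s/R = 2630.0/366000 = 0.0071858 A.
P_out = V_s I_s = 2630.0 × 0.0071858 = 18.899 W.
P_in = P_out/η = 18.899/0.831 = 22.742 W.
I_p = P_in/V_p = 22.742/120 = 0.190 A.

I_p ≈ 0.190 A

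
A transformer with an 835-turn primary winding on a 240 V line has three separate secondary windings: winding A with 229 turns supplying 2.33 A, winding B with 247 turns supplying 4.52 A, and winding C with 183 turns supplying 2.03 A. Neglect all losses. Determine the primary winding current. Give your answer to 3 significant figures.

I_p ≈ 2.42 A

V_A = 240 × 229/835 = 65.820 V; V_B = 240 × 247/835 = 70.994 V; V_C = 240 × 183/835 = 52.599 V.
P_out = V_A I_A + V_B I_B + V_C I_C = 65.820×2.33 + 70.994×4.52 + 52.599×2.03 = 153.36 + 320.89 + 106.78 = 581.03 W.
Ideal ⇒ P_in = P_out, so I_p = P_out/V_p = 581.03/240 = 2.42 A.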